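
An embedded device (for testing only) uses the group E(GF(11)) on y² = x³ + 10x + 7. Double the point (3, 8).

tangent at (3, 8): λ = (3·3² + 10)/(2·8) ≡ 4/5. 5⁻¹ ≡ 9 (mod 11) since 5·9 = 45 ≡ 1, so λ ≡ 4·9 ≡ 3.
  x = λ² - 3 - 3 = 9 - 6 ≡ 3; y = λ·(3 - 3) - 8 ≡ 3. → (3, 3)

(3, 3)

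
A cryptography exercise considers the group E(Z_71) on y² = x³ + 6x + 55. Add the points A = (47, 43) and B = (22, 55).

(12, 68)

(47, 43) + (22, 55). λ = (55 - 43)/(22 - 47) ≡ 12/46 mod 71. 46⁻¹ ≡ 17 (mod 71) since 46·17 = 782 ≡ 1, so λ ≡ 62.
  x = λ² - 47 - 22 = 3844 - 69 ≡ 12; y = λ·(47 - 12) - 43 ≡ 68. → (12, 68)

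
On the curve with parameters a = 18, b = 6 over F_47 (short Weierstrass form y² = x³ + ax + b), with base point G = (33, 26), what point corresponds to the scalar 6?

(1, 5)

Repeated addition: build up to 6G.
2G: tangent at (33, 26): λ = (3·33² + 18)/(2·26) ≡ 42/5. 5⁻¹ ≡ 19 (mod 47), so λ ≡ 42·19 ≡ 46.
  x = λ² - 33 - 33 = 2116 - 66 ≡ 29; y = λ·(33 - 29) - 26 ≡ 17. → (29, 17)
3G: (29, 17) + (33, 26). λ = (26 - 17)/(33 - 29) ≡ 9/4 mod 47. 4⁻¹ ≡ 12 (mod 47), so λ ≡ 14.
  x = λ² - 29 - 33 = 196 - 62 ≡ 40; y = λ·(29 - 40) - 17 ≡ 17. → (40, 17)
4G: (40, 17) + (33, 26). λ = (26 - 17)/(33 - 40) ≡ 9/40 mod 47. 40⁻¹ ≡ 20 (mod 47) since 40·20 = 800 ≡ 1, so λ ≡ 39.
  x = λ² - 40 - 33 = 1521 - 73 ≡ 38; y = λ·(40 - 38) - 17 ≡ 14. → (38, 14)
5G: (38, 14) + (33, 26). λ = (26 - 14)/(33 - 38) ≡ 12/42 mod 47. 42⁻¹ ≡ 28 (mod 47), so λ ≡ 7.
  x = λ² - 38 - 33 = 49 - 71 ≡ 25; y = λ·(38 - 25) - 14 ≡ 30. → (25, 30)
6G: (25, 30) + (33, 26). λ = (26 - 30)/(33 - 25) ≡ 43/8 mod 47. 8⁻¹ ≡ 6 (mod 47) since 8·6 = 48 ≡ 1, so λ ≡ 23.
  x = λ² - 25 - 33 = 529 - 58 ≡ 1; y = λ·(25 - 1) - 30 ≡ 5. → (1, 5)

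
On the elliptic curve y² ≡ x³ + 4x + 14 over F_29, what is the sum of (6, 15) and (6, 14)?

The two points share x = 6 and their y-coordinates satisfy 15 + 14 ≡ 0 (mod 29), so they are inverses. Their sum is ∞.

O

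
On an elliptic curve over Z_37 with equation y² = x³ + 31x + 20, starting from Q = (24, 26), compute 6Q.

(17, 13)

Double-and-add on 6 = (110)₂. Start with Q = (24, 26) for the leading 1-bit.
double: tangent at (24, 26): λ = (3·24² + 31)/(2·26) ≡ 20/15. 15⁻¹ ≡ 5 (mod 37) since 15·5 = 75 ≡ 1, so λ ≡ 20·5 ≡ 26.
  x = λ² - 24 - 24 = 676 - 48 ≡ 36; y = λ·(24 - 36) - 26 ≡ 32. → (36, 32)
add Q: (36, 32) + (24, 26). λ = (26 - 32)/(24 - 36) ≡ 31/25 mod 37. 25⁻¹ ≡ 3 (mod 37), so λ ≡ 19.
  x = λ² - 36 - 24 = 361 - 60 ≡ 5; y = λ·(36 - 5) - 32 ≡ 2. → (5, 2)
double: tangent at (5, 2): λ = (3·5² + 31)/(2·2) ≡ 32/4. 4⁻¹ ≡ 28 (mod 37), so λ ≡ 32·28 ≡ 8.
  x = λ² - 5 - 5 = 64 - 10 ≡ 17; y = λ·(5 - 17) - 2 ≡ 13. → (17, 13)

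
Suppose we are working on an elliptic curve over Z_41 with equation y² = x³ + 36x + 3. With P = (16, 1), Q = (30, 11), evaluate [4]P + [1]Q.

(10, 25)

First 4P:
Double-and-add on 4 = (100)₂. Start with P = (16, 1) for the leading 1-bit.
double: tangent at (16, 1): λ = (3·16² + 36)/(2·1) ≡ 25/2. 2⁻¹ ≡ 21 (mod 41) since 2·21 = 42 ≡ 1, so λ ≡ 25·21 ≡ 33.
  x = λ² - 16 - 16 = 1089 - 32 ≡ 32; y = λ·(16 - 32) - 1 ≡ 4. → (32, 4)
double: tangent at (32, 4): λ = (3·32² + 36)/(2·4) ≡ 33/8. 8⁻¹ ≡ 36 (mod 41), so λ ≡ 33·36 ≡ 40.
  x = λ² - 32 - 32 = 1600 - 64 ≡ 19; y = λ·(32 - 19) - 4 ≡ 24. → (19, 24)
4P = (19, 24).
Finally 4P + Q:
(19, 24) + (30, 11). λ = (11 - 24)/(30 - 19) ≡ 28/11 mod 41. 11⁻¹ ≡ 15 (mod 41), so λ ≡ 10.
  x = λ² - 19 - 30 = 100 - 49 ≡ 10; y = λ·(19 - 10) - 24 ≡ 25. → (10, 25)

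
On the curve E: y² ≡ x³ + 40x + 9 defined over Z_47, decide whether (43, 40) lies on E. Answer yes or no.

no

y² = 40² ≡ 2; x³ + 40x + 9 = 81236 ≡ 20 (mod 47). 2 ≠ 20.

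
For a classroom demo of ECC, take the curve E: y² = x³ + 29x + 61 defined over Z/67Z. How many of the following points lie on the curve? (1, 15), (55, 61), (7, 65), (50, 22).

3

(1, 15): 15² ≡ 24, rhs ≡ 24 → on.
(55, 61): 61² ≡ 36, rhs ≡ 62 → off.
(7, 65): 65² ≡ 4, rhs ≡ 4 → on.
(50, 22): 22² ≡ 15, rhs ≡ 15 → on.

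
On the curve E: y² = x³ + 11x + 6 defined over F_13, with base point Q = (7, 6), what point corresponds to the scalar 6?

(5, 11)

Repeated addition: build up to 6Q.
2Q: tangent at (7, 6): λ = (3·7² + 11)/(2·6) ≡ 2/12. 12⁻¹ ≡ 12 (mod 13) since 12·12 = 144 ≡ 1, so λ ≡ 2·12 ≡ 11.
  x = λ² - 7 - 7 = 121 - 14 ≡ 3; y = λ·(7 - 3) - 6 ≡ 12. → (3, 12)
3Q: (3, 12) + (7, 6). λ = (6 - 12)/(7 - 3) ≡ 7/4 mod 13. 4⁻¹ ≡ 10 (mod 13), so λ ≡ 5.
  x = λ² - 3 - 7 = 25 - 10 ≡ 2; y = λ·(3 - 2) - 12 ≡ 6. → (2, 6)
4Q: (2, 6) + (7, 6). λ = (6 - 6)/(7 - 2) ≡ 0/5 mod 13. 5⁻¹ ≡ 8 (mod 13), so λ ≡ 0.
  x = λ² - 2 - 7 = 0 - 9 ≡ 4; y = λ·(2 - 4) - 6 ≡ 7. → (4, 7)
5Q: (4, 7) + (7, 6). λ = (6 - 7)/(7 - 4) ≡ 12/3 mod 13. 3⁻¹ ≡ 9 (mod 13), so λ ≡ 4.
  x = λ² - 4 - 7 = 16 - 11 ≡ 5; y = λ·(4 - 5) - 7 ≡ 2. → (5, 2)
6Q: (5, 2) + (7, 6). λ = (6 - 2)/(7 - 5) ≡ 4/2 mod 13. 2⁻¹ ≡ 7 (mod 13) since 2·7 = 14 ≡ 1, so λ ≡ 2.
  x = λ² - 5 - 7 = 4 - 12 ≡ 5; y = λ·(5 - 5) - 2 ≡ 11. → (5, 11)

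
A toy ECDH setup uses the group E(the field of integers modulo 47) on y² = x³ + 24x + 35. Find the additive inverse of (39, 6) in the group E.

(39, 41)

-(39, 6) = (39, -6 mod 47) = (39, 41).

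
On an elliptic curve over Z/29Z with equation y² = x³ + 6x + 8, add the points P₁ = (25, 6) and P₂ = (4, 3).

(25, 6) + (4, 3). λ = (3 - 6)/(4 - 25) ≡ 26/8 mod 29. 8⁻¹ ≡ 11 (mod 29) since 8·11 = 88 ≡ 1, so λ ≡ 25.
  x = λ² - 25 - 4 = 625 - 29 ≡ 16; y = λ·(25 - 16) - 6 ≡ 16. → (16, 16)

(16, 16)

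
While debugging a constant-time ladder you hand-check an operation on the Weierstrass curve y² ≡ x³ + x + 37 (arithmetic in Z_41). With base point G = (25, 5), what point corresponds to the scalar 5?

(16, 7)

Repeated addition: build up to 5G.
2G: tangent at (25, 5): λ = (3·25² + 1)/(2·5) ≡ 31/10. 10⁻¹ ≡ 37 (mod 41) since 10·37 = 370 ≡ 1, so λ ≡ 31·37 ≡ 40.
  x = λ² - 25 - 25 = 1600 - 50 ≡ 33; y = λ·(25 - 33) - 5 ≡ 3. → (33, 3)
3G: (33, 3) + (25, 5). λ = (5 - 3)/(25 - 33) ≡ 2/33 mod 41. 33⁻¹ ≡ 5 (mod 41), so λ ≡ 10.
  x = λ² - 33 - 25 = 100 - 58 ≡ 1; y = λ·(33 - 1) - 3 ≡ 30. → (1, 30)
4G: (1, 30) + (25, 5). λ = (5 - 30)/(25 - 1) ≡ 16/24 mod 41. 24⁻¹ ≡ 12 (mod 41), so λ ≡ 28.
  x = λ² - 1 - 25 = 784 - 26 ≡ 20; y = λ·(1 - 20) - 30 ≡ 12. → (20, 12)
5G: (20, 12) + (25, 5). λ = (5 - 12)/(25 - 20) ≡ 34/5 mod 41. 5⁻¹ ≡ 33 (mod 41), so λ ≡ 15.
  x = λ² - 20 - 25 = 225 - 45 ≡ 16; y = λ·(20 - 16) - 12 ≡ 7. → (16, 7)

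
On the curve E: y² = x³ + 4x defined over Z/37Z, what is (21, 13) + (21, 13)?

tangent at (21, 13): λ = (3·21² + 4)/(2·13) ≡ 32/26. 26⁻¹ ≡ 10 (mod 37), so λ ≡ 32·10 ≡ 24.
  x = λ² - 21 - 21 = 576 - 42 ≡ 16; y = λ·(21 - 16) - 13 ≡ 33. → (16, 33)

(16, 33)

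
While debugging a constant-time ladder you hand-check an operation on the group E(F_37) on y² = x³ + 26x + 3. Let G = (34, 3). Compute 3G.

Repeated addition: build up to 3G.
2G: tangent at (34, 3): λ = (3·34² + 26)/(2·3) ≡ 16/6. 6⁻¹ ≡ 31 (mod 37), so λ ≡ 16·31 ≡ 15.
  x = λ² - 34 - 34 = 225 - 68 ≡ 9; y = λ·(34 - 9) - 3 ≡ 2. → (9, 2)
3G: (9, 2) + (34, 3). λ = (3 - 2)/(34 - 9) ≡ 1/25 mod 37. 25⁻¹ ≡ 3 (mod 37) since 25·3 = 75 ≡ 1, so λ ≡ 3.
  x = λ² - 9 - 34 = 9 - 43 ≡ 3; y = λ·(9 - 3) - 2 ≡ 16. → (3, 16)

(3, 16)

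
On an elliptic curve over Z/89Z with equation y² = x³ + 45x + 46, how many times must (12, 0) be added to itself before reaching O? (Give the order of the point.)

2P: (12, 0) + (12, 0): same x and y₁ ≡ -y₂, so the sum is O.
2P = O, so the order is 2.

2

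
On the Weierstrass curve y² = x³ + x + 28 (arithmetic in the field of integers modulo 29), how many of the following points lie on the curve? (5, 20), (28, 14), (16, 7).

(5, 20): 20² ≡ 23, rhs ≡ 13 → off.
(28, 14): 14² ≡ 22, rhs ≡ 26 → off.
(16, 7): 7² ≡ 20, rhs ≡ 22 → off.

0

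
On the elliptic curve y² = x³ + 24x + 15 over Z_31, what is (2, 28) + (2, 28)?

(1, 28)

tangent at (2, 28): λ = (3·2² + 24)/(2·28) ≡ 5/25. 25⁻¹ ≡ 5 (mod 31) since 25·5 = 125 ≡ 1, so λ ≡ 5·5 ≡ 25.
  x = λ² - 2 - 2 = 625 - 4 ≡ 1; y = λ·(2 - 1) - 28 ≡ 28. → (1, 28)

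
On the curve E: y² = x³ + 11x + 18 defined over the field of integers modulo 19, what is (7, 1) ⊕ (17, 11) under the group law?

(7, 1) + (17, 11). λ = (11 - 1)/(17 - 7) ≡ 10/10 mod 19. 10⁻¹ ≡ 2 (mod 19), so λ ≡ 1.
  x = λ² - 7 - 17 = 1 - 24 ≡ 15; y = λ·(7 - 15) - 1 ≡ 10. → (15, 10)

(15, 10)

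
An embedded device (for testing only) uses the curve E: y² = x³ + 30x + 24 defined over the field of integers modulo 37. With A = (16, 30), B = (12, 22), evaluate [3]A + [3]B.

(16, 7)

First 3A:
Repeated addition: build up to 3A.
2A: tangent at (16, 30): λ = (3·16² + 30)/(2·30) ≡ 21/23. 23⁻¹ ≡ 29 (mod 37), so λ ≡ 21·29 ≡ 17.
  x = λ² - 16 - 16 = 289 - 32 ≡ 35; y = λ·(16 - 35) - 30 ≡ 17. → (35, 17)
3A: (35, 17) + (16, 30). λ = (30 - 17)/(16 - 35) ≡ 13/18 mod 37. 18⁻¹ ≡ 35 (mod 37), so λ ≡ 11.
  x = λ² - 35 - 16 = 121 - 51 ≡ 33; y = λ·(35 - 33) - 17 ≡ 5. → (33, 5)
3A = (33, 5).
Next 3B:
Repeated addition: build up to 3B.
2B: tangent at (12, 22): λ = (3·12² + 30)/(2·22) ≡ 18/7. 7⁻¹ ≡ 16 (mod 37) since 7·16 = 112 ≡ 1, so λ ≡ 18·16 ≡ 29.
  x = λ² - 12 - 12 = 841 - 24 ≡ 3; y = λ·(12 - 3) - 22 ≡ 17. → (3, 17)
3B: (3, 17) + (12, 22). λ = (22 - 17)/(12 - 3) ≡ 5/9 mod 37. 9⁻¹ ≡ 33 (mod 37), so λ ≡ 17.
  x = λ² - 3 - 12 = 289 - 15 ≡ 15; y = λ·(3 - 15) - 17 ≡ 1. → (15, 1)
3B = (15, 1).
Finally 3A + 3B:
(33, 5) + (15, 1). λ = (1 - 5)/(15 - 33) ≡ 33/19 mod 37. 19⁻¹ ≡ 2 (mod 37) since 19·2 = 38 ≡ 1, so λ ≡ 29.
  x = λ² - 33 - 15 = 841 - 48 ≡ 16; y = λ·(33 - 16) - 5 ≡ 7. → (16, 7)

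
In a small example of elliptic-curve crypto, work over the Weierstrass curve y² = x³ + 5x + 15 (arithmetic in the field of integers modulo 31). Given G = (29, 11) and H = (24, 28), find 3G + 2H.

First 3G:
Repeated addition: build up to 3G.
2G: tangent at (29, 11): λ = (3·29² + 5)/(2·11) ≡ 17/22. 22⁻¹ ≡ 24 (mod 31) since 22·24 = 528 ≡ 1, so λ ≡ 17·24 ≡ 5.
  x = λ² - 29 - 29 = 25 - 58 ≡ 29; y = λ·(29 - 29) - 11 ≡ 20. → (29, 20)
3G: (29, 20) + (29, 11): same x and y₁ ≡ -y₂, so the sum is the point at infinity.
3G = the point at infinity.
Next 2H:
Repeated addition: build up to 2H.
2H: tangent at (24, 28): λ = (3·24² + 5)/(2·28) ≡ 28/25. 25⁻¹ ≡ 5 (mod 31) since 25·5 = 125 ≡ 1, so λ ≡ 28·5 ≡ 16.
  x = λ² - 24 - 24 = 256 - 48 ≡ 22; y = λ·(24 - 22) - 28 ≡ 4. → (22, 4)
2H = (22, 4).
Finally 3G + 2H:
the point at infinity + (22, 4) = (22, 4) (identity).

(22, 4)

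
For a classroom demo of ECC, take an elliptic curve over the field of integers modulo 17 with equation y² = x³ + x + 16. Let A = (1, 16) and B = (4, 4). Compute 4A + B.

First 4A:
Double-and-add on 4 = (100)₂. Start with A = (1, 16) for the leading 1-bit.
double: tangent at (1, 16): λ = (3·1² + 1)/(2·16) ≡ 4/15. 15⁻¹ ≡ 8 (mod 17), so λ ≡ 4·8 ≡ 15.
  x = λ² - 1 - 1 = 225 - 2 ≡ 2; y = λ·(1 - 2) - 16 ≡ 3. → (2, 3)
double: tangent at (2, 3): λ = (3·2² + 1)/(2·3) ≡ 13/6. 6⁻¹ ≡ 3 (mod 17), so λ ≡ 13·3 ≡ 5.
  x = λ² - 2 - 2 = 25 - 4 ≡ 4; y = λ·(2 - 4) - 3 ≡ 4. → (4, 4)
4A = (4, 4).
Finally 4A + B:
tangent at (4, 4): λ = (3·4² + 1)/(2·4) ≡ 15/8. 8⁻¹ ≡ 15 (mod 17), so λ ≡ 15·15 ≡ 4.
  x = λ² - 4 - 4 = 16 - 8 ≡ 8; y = λ·(4 - 8) - 4 ≡ 14. → (8, 14)

(8, 14)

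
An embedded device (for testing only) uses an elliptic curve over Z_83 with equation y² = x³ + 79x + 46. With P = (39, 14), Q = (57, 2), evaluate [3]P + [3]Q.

(36, 24)

First 3P:
Repeated addition: build up to 3P.
2P: tangent at (39, 14): λ = (3·39² + 79)/(2·14) ≡ 77/28. 28⁻¹ ≡ 3 (mod 83) since 28·3 = 84 ≡ 1, so λ ≡ 77·3 ≡ 65.
  x = λ² - 39 - 39 = 4225 - 78 ≡ 80; y = λ·(39 - 80) - 14 ≡ 60. → (80, 60)
3P: (80, 60) + (39, 14). λ = (14 - 60)/(39 - 80) ≡ 37/42 mod 83. 42⁻¹ ≡ 2 (mod 83), so λ ≡ 74.
  x = λ² - 80 - 39 = 5476 - 119 ≡ 45; y = λ·(80 - 45) - 60 ≡ 40. → (45, 40)
3P = (45, 40).
Next 3Q:
Repeated addition: build up to 3Q.
2Q: tangent at (57, 2): λ = (3·57² + 79)/(2·2) ≡ 32/4. 4⁻¹ ≡ 21 (mod 83), so λ ≡ 32·21 ≡ 8.
  x = λ² - 57 - 57 = 64 - 114 ≡ 33; y = λ·(57 - 33) - 2 ≡ 24. → (33, 24)
3Q: (33, 24) + (57, 2). λ = (2 - 24)/(57 - 33) ≡ 61/24 mod 83. 24⁻¹ ≡ 45 (mod 83), so λ ≡ 6.
  x = λ² - 33 - 57 = 36 - 90 ≡ 29; y = λ·(33 - 29) - 24 ≡ 0. → (29, 0)
3Q = (29, 0).
Finally 3P + 3Q:
(45, 40) + (29, 0). λ = (0 - 40)/(29 - 45) ≡ 43/67 mod 83. 67⁻¹ ≡ 57 (mod 83), so λ ≡ 44.
  x = λ² - 45 - 29 = 1936 - 74 ≡ 36; y = λ·(45 - 36) - 40 ≡ 24. → (36, 24)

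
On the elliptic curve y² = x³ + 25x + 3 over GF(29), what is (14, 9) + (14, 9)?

(10, 8)

tangent at (14, 9): λ = (3·14² + 25)/(2·9) ≡ 4/18. 18⁻¹ ≡ 21 (mod 29) since 18·21 = 378 ≡ 1, so λ ≡ 4·21 ≡ 26.
  x = λ² - 14 - 14 = 676 - 28 ≡ 10; y = λ·(14 - 10) - 9 ≡ 8. → (10, 8)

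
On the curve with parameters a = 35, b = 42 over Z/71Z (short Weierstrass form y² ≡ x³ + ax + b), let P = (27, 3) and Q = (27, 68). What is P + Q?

The two points share x = 27 and their y-coordinates satisfy 3 + 68 ≡ 0 (mod 71), so they are inverses. Their sum is O.

O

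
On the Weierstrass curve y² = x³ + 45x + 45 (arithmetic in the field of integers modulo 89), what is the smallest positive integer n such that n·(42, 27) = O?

11

2P: tangent at (42, 27): λ = (3·42² + 45)/(2·27) ≡ 86/54. 54⁻¹ ≡ 61 (mod 89), so λ ≡ 86·61 ≡ 84.
  x = λ² - 42 - 42 = 7056 - 84 ≡ 30; y = λ·(42 - 30) - 27 ≡ 2. → (30, 2)
3P: (30, 2) + (42, 27). λ = (27 - 2)/(42 - 30) ≡ 25/12 mod 89. 12⁻¹ ≡ 52 (mod 89) since 12·52 = 624 ≡ 1, so λ ≡ 54.
  x = λ² - 30 - 42 = 2916 - 72 ≡ 85; y = λ·(30 - 85) - 2 ≡ 54. → (85, 54)
4P: (85, 54) + (42, 27). λ = (27 - 54)/(42 - 85) ≡ 62/46 mod 89. 46⁻¹ ≡ 60 (mod 89), so λ ≡ 71.
  x = λ² - 85 - 42 = 5041 - 127 ≡ 19; y = λ·(85 - 19) - 54 ≡ 4. → (19, 4)
5P: (19, 4) + (42, 27). λ = (27 - 4)/(42 - 19) ≡ 23/23 mod 89. 23⁻¹ ≡ 31 (mod 89), so λ ≡ 1.
  x = λ² - 19 - 42 = 1 - 61 ≡ 29; y = λ·(19 - 29) - 4 ≡ 75. → (29, 75)
6P: (29, 75) + (42, 27). λ = (27 - 75)/(42 - 29) ≡ 41/13 mod 89. 13⁻¹ ≡ 48 (mod 89), so λ ≡ 10.
  x = λ² - 29 - 42 = 100 - 71 ≡ 29; y = λ·(29 - 29) - 75 ≡ 14. → (29, 14)
7P: (29, 14) + (42, 27). λ = (27 - 14)/(42 - 29) ≡ 13/13 mod 89. 13⁻¹ ≡ 48 (mod 89), so λ ≡ 1.
  x = λ² - 29 - 42 = 1 - 71 ≡ 19; y = λ·(29 - 19) - 14 ≡ 85. → (19, 85)
8P: (19, 85) + (42, 27). λ = (27 - 85)/(42 - 19) ≡ 31/23 mod 89. 23⁻¹ ≡ 31 (mod 89), so λ ≡ 71.
  x = λ² - 19 - 42 = 5041 - 61 ≡ 85; y = λ·(19 - 85) - 85 ≡ 35. → (85, 35)
9P: (85, 35) + (42, 27). λ = (27 - 35)/(42 - 85) ≡ 81/46 mod 89. 46⁻¹ ≡ 60 (mod 89), so λ ≡ 54.
  x = λ² - 85 - 42 = 2916 - 127 ≡ 30; y = λ·(85 - 30) - 35 ≡ 87. → (30, 87)
10P: (30, 87) + (42, 27). λ = (27 - 87)/(42 - 30) ≡ 29/12 mod 89. 12⁻¹ ≡ 52 (mod 89) since 12·52 = 624 ≡ 1, so λ ≡ 84.
  x = λ² - 30 - 42 = 7056 - 72 ≡ 42; y = λ·(30 - 42) - 87 ≡ 62. → (42, 62)
11P: (42, 62) + (42, 27): same x and y₁ ≡ -y₂, so the sum is O.
11P = O, so the order is 11.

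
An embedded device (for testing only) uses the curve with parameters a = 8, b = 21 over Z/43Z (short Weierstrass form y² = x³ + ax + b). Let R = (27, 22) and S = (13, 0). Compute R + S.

(27, 22) + (13, 0). λ = (0 - 22)/(13 - 27) ≡ 21/29 mod 43. 29⁻¹ ≡ 3 (mod 43), so λ ≡ 20.
  x = λ² - 27 - 13 = 400 - 40 ≡ 16; y = λ·(27 - 16) - 22 ≡ 26. → (16, 26)

(16, 26)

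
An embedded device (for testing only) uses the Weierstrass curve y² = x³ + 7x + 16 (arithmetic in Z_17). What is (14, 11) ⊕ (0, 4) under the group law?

(14, 11) + (0, 4). λ = (4 - 11)/(0 - 14) ≡ 10/3 mod 17. 3⁻¹ ≡ 6 (mod 17), so λ ≡ 9.
  x = λ² - 14 - 0 = 81 - 14 ≡ 16; y = λ·(14 - 16) - 11 ≡ 5. → (16, 5)

(16, 5)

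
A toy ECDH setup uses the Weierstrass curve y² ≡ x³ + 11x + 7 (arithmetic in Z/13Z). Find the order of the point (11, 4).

2P: tangent at (11, 4): λ = (3·11² + 11)/(2·4) ≡ 10/8. 8⁻¹ ≡ 5 (mod 13), so λ ≡ 10·5 ≡ 11.
  x = λ² - 11 - 11 = 121 - 22 ≡ 8; y = λ·(11 - 8) - 4 ≡ 3. → (8, 3)
3P: (8, 3) + (11, 4). λ = (4 - 3)/(11 - 8) ≡ 1/3 mod 13. 3⁻¹ ≡ 9 (mod 13) since 3·9 = 27 ≡ 1, so λ ≡ 9.
  x = λ² - 8 - 11 = 81 - 19 ≡ 10; y = λ·(8 - 10) - 3 ≡ 5. → (10, 5)
4P: (10, 5) + (11, 4). λ = (4 - 5)/(11 - 10) ≡ 12/1 mod 13. 1⁻¹ ≡ 1 (mod 13), so λ ≡ 12.
  x = λ² - 10 - 11 = 144 - 21 ≡ 6; y = λ·(10 - 6) - 5 ≡ 4. → (6, 4)
5P: (6, 4) + (11, 4). λ = (4 - 4)/(11 - 6) ≡ 0/5 mod 13. 5⁻¹ ≡ 8 (mod 13) since 5·8 = 40 ≡ 1, so λ ≡ 0.
  x = λ² - 6 - 11 = 0 - 17 ≡ 9; y = λ·(6 - 9) - 4 ≡ 9. → (9, 9)
6P: (9, 9) + (11, 4). λ = (4 - 9)/(11 - 9) ≡ 8/2 mod 13. 2⁻¹ ≡ 7 (mod 13) since 2·7 = 14 ≡ 1, so λ ≡ 4.
  x = λ² - 9 - 11 = 16 - 20 ≡ 9; y = λ·(9 - 9) - 9 ≡ 4. → (9, 4)
7P: (9, 4) + (11, 4). λ = (4 - 4)/(11 - 9) ≡ 0/2 mod 13. 2⁻¹ ≡ 7 (mod 13) since 2·7 = 14 ≡ 1, so λ ≡ 0.
  x = λ² - 9 - 11 = 0 - 20 ≡ 6; y = λ·(9 - 6) - 4 ≡ 9. → (6, 9)
8P: (6, 9) + (11, 4). λ = (4 - 9)/(11 - 6) ≡ 8/5 mod 13. 5⁻¹ ≡ 8 (mod 13), so λ ≡ 12.
  x = λ² - 6 - 11 = 144 - 17 ≡ 10; y = λ·(6 - 10) - 9 ≡ 8. → (10, 8)
9P: (10, 8) + (11, 4). λ = (4 - 8)/(11 - 10) ≡ 9/1 mod 13. 1⁻¹ ≡ 1 (mod 13) since 1·1 = 1 ≡ 1, so λ ≡ 9.
  x = λ² - 10 - 11 = 81 - 21 ≡ 8; y = λ·(10 - 8) - 8 ≡ 10. → (8, 10)
10P: (8, 10) + (11, 4). λ = (4 - 10)/(11 - 8) ≡ 7/3 mod 13. 3⁻¹ ≡ 9 (mod 13), so λ ≡ 11.
  x = λ² - 8 - 11 = 121 - 19 ≡ 11; y = λ·(8 - 11) - 10 ≡ 9. → (11, 9)
11P: (11, 9) + (11, 4): same x and y₁ ≡ -y₂, so the sum is 𝒪.
11P = 𝒪, so the order is 11.

11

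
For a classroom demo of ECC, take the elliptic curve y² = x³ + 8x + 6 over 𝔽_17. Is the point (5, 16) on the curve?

y² = 16² ≡ 1; x³ + 8x + 6 = 171 ≡ 1 (mod 17). 1 = 1.

yes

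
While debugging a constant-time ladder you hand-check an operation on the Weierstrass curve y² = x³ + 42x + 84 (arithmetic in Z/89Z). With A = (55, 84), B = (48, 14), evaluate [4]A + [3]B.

(66, 37)

First 4A:
Repeated addition: build up to 4A.
2A: tangent at (55, 84): λ = (3·55² + 42)/(2·84) ≡ 39/79. 79⁻¹ ≡ 80 (mod 89) since 79·80 = 6320 ≡ 1, so λ ≡ 39·80 ≡ 5.
  x = λ² - 55 - 55 = 25 - 110 ≡ 4; y = λ·(55 - 4) - 84 ≡ 82. → (4, 82)
3A: (4, 82) + (55, 84). λ = (84 - 82)/(55 - 4) ≡ 2/51 mod 89. 51⁻¹ ≡ 7 (mod 89), so λ ≡ 14.
  x = λ² - 4 - 55 = 196 - 59 ≡ 48; y = λ·(4 - 48) - 82 ≡ 14. → (48, 14)
4A: (48, 14) + (55, 84). λ = (84 - 14)/(55 - 48) ≡ 70/7 mod 89. 7⁻¹ ≡ 51 (mod 89) since 7·51 = 357 ≡ 1, so λ ≡ 10.
  x = λ² - 48 - 55 = 100 - 103 ≡ 86; y = λ·(48 - 86) - 14 ≡ 51. → (86, 51)
4A = (86, 51).
Next 3B:
Repeated addition: build up to 3B.
2B: tangent at (48, 14): λ = (3·48² + 42)/(2·14) ≡ 12/28. 28⁻¹ ≡ 35 (mod 89) since 28·35 = 980 ≡ 1, so λ ≡ 12·35 ≡ 64.
  x = λ² - 48 - 48 = 4096 - 96 ≡ 84; y = λ·(48 - 84) - 14 ≡ 85. → (84, 85)
3B: (84, 85) + (48, 14). λ = (14 - 85)/(48 - 84) ≡ 18/53 mod 89. 53⁻¹ ≡ 42 (mod 89) since 53·42 = 2226 ≡ 1, so λ ≡ 44.
  x = λ² - 84 - 48 = 1936 - 132 ≡ 24; y = λ·(84 - 24) - 85 ≡ 63. → (24, 63)
3B = (24, 63).
Finally 4A + 3B:
(86, 51) + (24, 63). λ = (63 - 51)/(24 - 86) ≡ 12/27 mod 89. 27⁻¹ ≡ 33 (mod 89) since 27·33 = 891 ≡ 1, so λ ≡ 40.
  x = λ² - 86 - 24 = 1600 - 110 ≡ 66; y = λ·(86 - 66) - 51 ≡ 37. → (66, 37)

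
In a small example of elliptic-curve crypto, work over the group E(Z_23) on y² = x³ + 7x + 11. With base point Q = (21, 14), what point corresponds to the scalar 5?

(15, 8)

Repeated addition: build up to 5Q.
2Q: tangent at (21, 14): λ = (3·21² + 7)/(2·14) ≡ 19/5. 5⁻¹ ≡ 14 (mod 23) since 5·14 = 70 ≡ 1, so λ ≡ 19·14 ≡ 13.
  x = λ² - 21 - 21 = 169 - 42 ≡ 12; y = λ·(21 - 12) - 14 ≡ 11. → (12, 11)
3Q: (12, 11) + (21, 14). λ = (14 - 11)/(21 - 12) ≡ 3/9 mod 23. 9⁻¹ ≡ 18 (mod 23), so λ ≡ 8.
  x = λ² - 12 - 21 = 64 - 33 ≡ 8; y = λ·(12 - 8) - 11 ≡ 21. → (8, 21)
4Q: (8, 21) + (21, 14). λ = (14 - 21)/(21 - 8) ≡ 16/13 mod 23. 13⁻¹ ≡ 16 (mod 23), so λ ≡ 3.
  x = λ² - 8 - 21 = 9 - 29 ≡ 3; y = λ·(8 - 3) - 21 ≡ 17. → (3, 17)
5Q: (3, 17) + (21, 14). λ = (14 - 17)/(21 - 3) ≡ 20/18 mod 23. 18⁻¹ ≡ 9 (mod 23) since 18·9 = 162 ≡ 1, so λ ≡ 19.
  x = λ² - 3 - 21 = 361 - 24 ≡ 15; y = λ·(3 - 15) - 17 ≡ 8. → (15, 8)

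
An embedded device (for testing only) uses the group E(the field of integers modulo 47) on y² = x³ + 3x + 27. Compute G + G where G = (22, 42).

tangent at (22, 42): λ = (3·22² + 3)/(2·42) ≡ 45/37. 37⁻¹ ≡ 14 (mod 47), so λ ≡ 45·14 ≡ 19.
  x = λ² - 22 - 22 = 361 - 44 ≡ 35; y = λ·(22 - 35) - 42 ≡ 40. → (35, 40)

(35, 40)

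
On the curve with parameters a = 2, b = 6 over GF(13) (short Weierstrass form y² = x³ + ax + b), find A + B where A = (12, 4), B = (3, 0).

(12, 9)

(12, 4) + (3, 0). λ = (0 - 4)/(3 - 12) ≡ 9/4 mod 13. 4⁻¹ ≡ 10 (mod 13) since 4·10 = 40 ≡ 1, so λ ≡ 12.
  x = λ² - 12 - 3 = 144 - 15 ≡ 12; y = λ·(12 - 12) - 4 ≡ 9. → (12, 9)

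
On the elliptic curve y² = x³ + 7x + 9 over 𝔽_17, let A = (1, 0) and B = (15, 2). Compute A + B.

(1, 0) + (15, 2). λ = (2 - 0)/(15 - 1) ≡ 2/14 mod 17. 14⁻¹ ≡ 11 (mod 17), so λ ≡ 5.
  x = λ² - 1 - 15 = 25 - 16 ≡ 9; y = λ·(1 - 9) - 0 ≡ 11. → (9, 11)

(9, 11)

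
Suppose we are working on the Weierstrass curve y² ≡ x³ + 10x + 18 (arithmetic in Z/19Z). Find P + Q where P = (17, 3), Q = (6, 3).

(15, 16)

(17, 3) + (6, 3). λ = (3 - 3)/(6 - 17) ≡ 0/8 mod 19. 8⁻¹ ≡ 12 (mod 19) since 8·12 = 96 ≡ 1, so λ ≡ 0.
  x = λ² - 17 - 6 = 0 - 23 ≡ 15; y = λ·(17 - 15) - 3 ≡ 16. → (15, 16)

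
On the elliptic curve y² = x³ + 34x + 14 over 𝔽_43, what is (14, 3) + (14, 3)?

tangent at (14, 3): λ = (3·14² + 34)/(2·3) ≡ 20/6. 6⁻¹ ≡ 36 (mod 43) since 6·36 = 216 ≡ 1, so λ ≡ 20·36 ≡ 32.
  x = λ² - 14 - 14 = 1024 - 28 ≡ 7; y = λ·(14 - 7) - 3 ≡ 6. → (7, 6)

(7, 6)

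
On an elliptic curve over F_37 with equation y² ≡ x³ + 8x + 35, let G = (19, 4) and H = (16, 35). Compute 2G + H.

First 2G:
Repeated addition: build up to 2G.
2G: tangent at (19, 4): λ = (3·19² + 8)/(2·4) ≡ 18/8. 8⁻¹ ≡ 14 (mod 37), so λ ≡ 18·14 ≡ 30.
  x = λ² - 19 - 19 = 900 - 38 ≡ 11; y = λ·(19 - 11) - 4 ≡ 14. → (11, 14)
2G = (11, 14).
Finally 2G + H:
(11, 14) + (16, 35). λ = (35 - 14)/(16 - 11) ≡ 21/5 mod 37. 5⁻¹ ≡ 15 (mod 37) since 5·15 = 75 ≡ 1, so λ ≡ 19.
  x = λ² - 11 - 16 = 361 - 27 ≡ 1; y = λ·(11 - 1) - 14 ≡ 28. → (1, 28)

(1, 28)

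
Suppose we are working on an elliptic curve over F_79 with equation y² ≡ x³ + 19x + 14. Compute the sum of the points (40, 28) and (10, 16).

(40, 28) + (10, 16). λ = (16 - 28)/(10 - 40) ≡ 67/49 mod 79. 49⁻¹ ≡ 50 (mod 79) since 49·50 = 2450 ≡ 1, so λ ≡ 32.
  x = λ² - 40 - 10 = 1024 - 50 ≡ 26; y = λ·(40 - 26) - 28 ≡ 25. → (26, 25)

(26, 25)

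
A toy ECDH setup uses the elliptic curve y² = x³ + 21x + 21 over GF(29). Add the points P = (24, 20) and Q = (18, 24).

(24, 20) + (18, 24). λ = (24 - 20)/(18 - 24) ≡ 4/23 mod 29. 23⁻¹ ≡ 24 (mod 29) since 23·24 = 552 ≡ 1, so λ ≡ 9.
  x = λ² - 24 - 18 = 81 - 42 ≡ 10; y = λ·(24 - 10) - 20 ≡ 19. → (10, 19)

(10, 19)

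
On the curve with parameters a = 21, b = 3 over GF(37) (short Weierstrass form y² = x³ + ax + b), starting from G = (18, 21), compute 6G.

Double-and-add on 6 = (110)₂. Start with G = (18, 21) for the leading 1-bit.
double: tangent at (18, 21): λ = (3·18² + 21)/(2·21) ≡ 31/5. 5⁻¹ ≡ 15 (mod 37) since 5·15 = 75 ≡ 1, so λ ≡ 31·15 ≡ 21.
  x = λ² - 18 - 18 = 441 - 36 ≡ 35; y = λ·(18 - 35) - 21 ≡ 29. → (35, 29)
add G: (35, 29) + (18, 21). λ = (21 - 29)/(18 - 35) ≡ 29/20 mod 37. 20⁻¹ ≡ 13 (mod 37), so λ ≡ 7.
  x = λ² - 35 - 18 = 49 - 53 ≡ 33; y = λ·(35 - 33) - 29 ≡ 22. → (33, 22)
double: tangent at (33, 22): λ = (3·33² + 21)/(2·22) ≡ 32/7. 7⁻¹ ≡ 16 (mod 37) since 7·16 = 112 ≡ 1, so λ ≡ 32·16 ≡ 31.
  x = λ² - 33 - 33 = 961 - 66 ≡ 7; y = λ·(33 - 7) - 22 ≡ 7. → (7, 7)

(7, 7)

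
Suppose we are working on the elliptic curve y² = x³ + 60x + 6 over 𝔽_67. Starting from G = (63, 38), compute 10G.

(16, 29)

Repeated addition: build up to 10G.
2G: tangent at (63, 38): λ = (3·63² + 60)/(2·38) ≡ 41/9. 9⁻¹ ≡ 15 (mod 67) since 9·15 = 135 ≡ 1, so λ ≡ 41·15 ≡ 12.
  x = λ² - 63 - 63 = 144 - 126 ≡ 18; y = λ·(63 - 18) - 38 ≡ 33. → (18, 33)
3G: (18, 33) + (63, 38). λ = (38 - 33)/(63 - 18) ≡ 5/45 mod 67. 45⁻¹ ≡ 3 (mod 67), so λ ≡ 15.
  x = λ² - 18 - 63 = 225 - 81 ≡ 10; y = λ·(18 - 10) - 33 ≡ 20. → (10, 20)
4G: (10, 20) + (63, 38). λ = (38 - 20)/(63 - 10) ≡ 18/53 mod 67. 53⁻¹ ≡ 43 (mod 67) since 53·43 = 2279 ≡ 1, so λ ≡ 37.
  x = λ² - 10 - 63 = 1369 - 73 ≡ 23; y = λ·(10 - 23) - 20 ≡ 35. → (23, 35)
5G: (23, 35) + (63, 38). λ = (38 - 35)/(63 - 23) ≡ 3/40 mod 67. 40⁻¹ ≡ 62 (mod 67), so λ ≡ 52.
  x = λ² - 23 - 63 = 2704 - 86 ≡ 5; y = λ·(23 - 5) - 35 ≡ 30. → (5, 30)
6G: (5, 30) + (63, 38). λ = (38 - 30)/(63 - 5) ≡ 8/58 mod 67. 58⁻¹ ≡ 52 (mod 67) since 58·52 = 3016 ≡ 1, so λ ≡ 14.
  x = λ² - 5 - 63 = 196 - 68 ≡ 61; y = λ·(5 - 61) - 30 ≡ 57. → (61, 57)
7G: (61, 57) + (63, 38). λ = (38 - 57)/(63 - 61) ≡ 48/2 mod 67. 2⁻¹ ≡ 34 (mod 67) since 2·34 = 68 ≡ 1, so λ ≡ 24.
  x = λ² - 61 - 63 = 576 - 124 ≡ 50; y = λ·(61 - 50) - 57 ≡ 6. → (50, 6)
8G: (50, 6) + (63, 38). λ = (38 - 6)/(63 - 50) ≡ 32/13 mod 67. 13⁻¹ ≡ 31 (mod 67), so λ ≡ 54.
  x = λ² - 50 - 63 = 2916 - 113 ≡ 56; y = λ·(50 - 56) - 6 ≡ 5. → (56, 5)
9G: (56, 5) + (63, 38). λ = (38 - 5)/(63 - 56) ≡ 33/7 mod 67. 7⁻¹ ≡ 48 (mod 67), so λ ≡ 43.
  x = λ² - 56 - 63 = 1849 - 119 ≡ 55; y = λ·(56 - 55) - 5 ≡ 38. → (55, 38)
10G: (55, 38) + (63, 38). λ = (38 - 38)/(63 - 55) ≡ 0/8 mod 67. 8⁻¹ ≡ 42 (mod 67), so λ ≡ 0.
  x = λ² - 55 - 63 = 0 - 118 ≡ 16; y = λ·(55 - 16) - 38 ≡ 29. → (16, 29)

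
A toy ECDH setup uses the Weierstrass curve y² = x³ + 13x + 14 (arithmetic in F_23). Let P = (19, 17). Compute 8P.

(8, 20)

Repeated addition: build up to 8P.
2P: tangent at (19, 17): λ = (3·19² + 13)/(2·17) ≡ 15/11. 11⁻¹ ≡ 21 (mod 23) since 11·21 = 231 ≡ 1, so λ ≡ 15·21 ≡ 16.
  x = λ² - 19 - 19 = 256 - 38 ≡ 11; y = λ·(19 - 11) - 17 ≡ 19. → (11, 19)
3P: (11, 19) + (19, 17). λ = (17 - 19)/(19 - 11) ≡ 21/8 mod 23. 8⁻¹ ≡ 3 (mod 23) since 8·3 = 24 ≡ 1, so λ ≡ 17.
  x = λ² - 11 - 19 = 289 - 30 ≡ 6; y = λ·(11 - 6) - 19 ≡ 20. → (6, 20)
4P: (6, 20) + (19, 17). λ = (17 - 20)/(19 - 6) ≡ 20/13 mod 23. 13⁻¹ ≡ 16 (mod 23), so λ ≡ 21.
  x = λ² - 6 - 19 = 441 - 25 ≡ 2; y = λ·(6 - 2) - 20 ≡ 18. → (2, 18)
5P: (2, 18) + (19, 17). λ = (17 - 18)/(19 - 2) ≡ 22/17 mod 23. 17⁻¹ ≡ 19 (mod 23), so λ ≡ 4.
  x = λ² - 2 - 19 = 16 - 21 ≡ 18; y = λ·(2 - 18) - 18 ≡ 10. → (18, 10)
6P: (18, 10) + (19, 17). λ = (17 - 10)/(19 - 18) ≡ 7/1 mod 23. 1⁻¹ ≡ 1 (mod 23), so λ ≡ 7.
  x = λ² - 18 - 19 = 49 - 37 ≡ 12; y = λ·(18 - 12) - 10 ≡ 9. → (12, 9)
7P: (12, 9) + (19, 17). λ = (17 - 9)/(19 - 12) ≡ 8/7 mod 23. 7⁻¹ ≡ 10 (mod 23), so λ ≡ 11.
  x = λ² - 12 - 19 = 121 - 31 ≡ 21; y = λ·(12 - 21) - 9 ≡ 7. → (21, 7)
8P: (21, 7) + (19, 17). λ = (17 - 7)/(19 - 21) ≡ 10/21 mod 23. 21⁻¹ ≡ 11 (mod 23), so λ ≡ 18.
  x = λ² - 21 - 19 = 324 - 40 ≡ 8; y = λ·(21 - 8) - 7 ≡ 20. → (8, 20)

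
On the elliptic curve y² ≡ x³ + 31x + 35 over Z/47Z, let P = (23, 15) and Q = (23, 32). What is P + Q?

O

The two points share x = 23 and their y-coordinates satisfy 15 + 32 ≡ 0 (mod 47), so they are inverses. Their sum is ∞.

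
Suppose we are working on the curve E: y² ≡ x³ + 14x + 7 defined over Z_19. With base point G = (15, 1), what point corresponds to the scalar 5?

Double-and-add on 5 = (101)₂. Start with G = (15, 1) for the leading 1-bit.
double: tangent at (15, 1): λ = (3·15² + 14)/(2·1) ≡ 5/2. 2⁻¹ ≡ 10 (mod 19), so λ ≡ 5·10 ≡ 12.
  x = λ² - 15 - 15 = 144 - 30 ≡ 0; y = λ·(15 - 0) - 1 ≡ 8. → (0, 8)
double: tangent at (0, 8): λ = (3·0² + 14)/(2·8) ≡ 14/16. 16⁻¹ ≡ 6 (mod 19) since 16·6 = 96 ≡ 1, so λ ≡ 14·6 ≡ 8.
  x = λ² - 0 - 0 = 64 - 0 ≡ 7; y = λ·(0 - 7) - 8 ≡ 12. → (7, 12)
add G: (7, 12) + (15, 1). λ = (1 - 12)/(15 - 7) ≡ 8/8 mod 19. 8⁻¹ ≡ 12 (mod 19), so λ ≡ 1.
  x = λ² - 7 - 15 = 1 - 22 ≡ 17; y = λ·(7 - 17) - 12 ≡ 16. → (17, 16)

(17, 16)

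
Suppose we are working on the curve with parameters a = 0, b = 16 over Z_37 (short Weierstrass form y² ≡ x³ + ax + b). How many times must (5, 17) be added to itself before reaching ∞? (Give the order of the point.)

2P: tangent at (5, 17): λ = (3·5² + 0)/(2·17) ≡ 1/34. 34⁻¹ ≡ 12 (mod 37), so λ ≡ 1·12 ≡ 12.
  x = λ² - 5 - 5 = 144 - 10 ≡ 23; y = λ·(5 - 23) - 17 ≡ 26. → (23, 26)
3P: (23, 26) + (5, 17). λ = (17 - 26)/(5 - 23) ≡ 28/19 mod 37. 19⁻¹ ≡ 2 (mod 37), so λ ≡ 19.
  x = λ² - 23 - 5 = 361 - 28 ≡ 0; y = λ·(23 - 0) - 26 ≡ 4. → (0, 4)
4P: (0, 4) + (5, 17). λ = (17 - 4)/(5 - 0) ≡ 13/5 mod 37. 5⁻¹ ≡ 15 (mod 37), so λ ≡ 10.
  x = λ² - 0 - 5 = 100 - 5 ≡ 21; y = λ·(0 - 21) - 4 ≡ 8. → (21, 8)
5P: (21, 8) + (5, 17). λ = (17 - 8)/(5 - 21) ≡ 9/21 mod 37. 21⁻¹ ≡ 30 (mod 37), so λ ≡ 11.
  x = λ² - 21 - 5 = 121 - 26 ≡ 21; y = λ·(21 - 21) - 8 ≡ 29. → (21, 29)
6P: (21, 29) + (5, 17). λ = (17 - 29)/(5 - 21) ≡ 25/21 mod 37. 21⁻¹ ≡ 30 (mod 37), so λ ≡ 10.
  x = λ² - 21 - 5 = 100 - 26 ≡ 0; y = λ·(21 - 0) - 29 ≡ 33. → (0, 33)
7P: (0, 33) + (5, 17). λ = (17 - 33)/(5 - 0) ≡ 21/5 mod 37. 5⁻¹ ≡ 15 (mod 37) since 5·15 = 75 ≡ 1, so λ ≡ 19.
  x = λ² - 0 - 5 = 361 - 5 ≡ 23; y = λ·(0 - 23) - 33 ≡ 11. → (23, 11)
8P: (23, 11) + (5, 17). λ = (17 - 11)/(5 - 23) ≡ 6/19 mod 37. 19⁻¹ ≡ 2 (mod 37), so λ ≡ 12.
  x = λ² - 23 - 5 = 144 - 28 ≡ 5; y = λ·(23 - 5) - 11 ≡ 20. → (5, 20)
9P: (5, 20) + (5, 17): same x and y₁ ≡ -y₂, so the sum is ∞.
9P = ∞, so the order is 9.

9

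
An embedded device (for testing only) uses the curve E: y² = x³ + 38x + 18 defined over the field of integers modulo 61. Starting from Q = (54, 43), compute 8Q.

Repeated addition: build up to 8Q.
2Q: tangent at (54, 43): λ = (3·54² + 38)/(2·43) ≡ 2/25. 25⁻¹ ≡ 22 (mod 61) since 25·22 = 550 ≡ 1, so λ ≡ 2·22 ≡ 44.
  x = λ² - 54 - 54 = 1936 - 108 ≡ 59; y = λ·(54 - 59) - 43 ≡ 42. → (59, 42)
3Q: (59, 42) + (54, 43). λ = (43 - 42)/(54 - 59) ≡ 1/56 mod 61. 56⁻¹ ≡ 12 (mod 61) since 56·12 = 672 ≡ 1, so λ ≡ 12.
  x = λ² - 59 - 54 = 144 - 113 ≡ 31; y = λ·(59 - 31) - 42 ≡ 50. → (31, 50)
4Q: (31, 50) + (54, 43). λ = (43 - 50)/(54 - 31) ≡ 54/23 mod 61. 23⁻¹ ≡ 8 (mod 61), so λ ≡ 5.
  x = λ² - 31 - 54 = 25 - 85 ≡ 1; y = λ·(31 - 1) - 50 ≡ 39. → (1, 39)
5Q: (1, 39) + (54, 43). λ = (43 - 39)/(54 - 1) ≡ 4/53 mod 61. 53⁻¹ ≡ 38 (mod 61) since 53·38 = 2014 ≡ 1, so λ ≡ 30.
  x = λ² - 1 - 54 = 900 - 55 ≡ 52; y = λ·(1 - 52) - 39 ≡ 17. → (52, 17)
6Q: (52, 17) + (54, 43). λ = (43 - 17)/(54 - 52) ≡ 26/2 mod 61. 2⁻¹ ≡ 31 (mod 61) since 2·31 = 62 ≡ 1, so λ ≡ 13.
  x = λ² - 52 - 54 = 169 - 106 ≡ 2; y = λ·(52 - 2) - 17 ≡ 23. → (2, 23)
7Q: (2, 23) + (54, 43). λ = (43 - 23)/(54 - 2) ≡ 20/52 mod 61. 52⁻¹ ≡ 27 (mod 61), so λ ≡ 52.
  x = λ² - 2 - 54 = 2704 - 56 ≡ 25; y = λ·(2 - 25) - 23 ≡ 1. → (25, 1)
8Q: (25, 1) + (54, 43). λ = (43 - 1)/(54 - 25) ≡ 42/29 mod 61. 29⁻¹ ≡ 40 (mod 61) since 29·40 = 1160 ≡ 1, so λ ≡ 33.
  x = λ² - 25 - 54 = 1089 - 79 ≡ 34; y = λ·(25 - 34) - 1 ≡ 7. → (34, 7)

(34, 7)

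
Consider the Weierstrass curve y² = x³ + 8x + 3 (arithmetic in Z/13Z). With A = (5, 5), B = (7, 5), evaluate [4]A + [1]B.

First 4A:
Double-and-add on 4 = (100)₂. Start with A = (5, 5) for the leading 1-bit.
double: tangent at (5, 5): λ = (3·5² + 8)/(2·5) ≡ 5/10. 10⁻¹ ≡ 4 (mod 13) since 10·4 = 40 ≡ 1, so λ ≡ 5·4 ≡ 7.
  x = λ² - 5 - 5 = 49 - 10 ≡ 0; y = λ·(5 - 0) - 5 ≡ 4. → (0, 4)
double: tangent at (0, 4): λ = (3·0² + 8)/(2·4) ≡ 8/8. 8⁻¹ ≡ 5 (mod 13) since 8·5 = 40 ≡ 1, so λ ≡ 8·5 ≡ 1.
  x = λ² - 0 - 0 = 1 - 0 ≡ 1; y = λ·(0 - 1) - 4 ≡ 8. → (1, 8)
4A = (1, 8).
Finally 4A + B:
(1, 8) + (7, 5). λ = (5 - 8)/(7 - 1) ≡ 10/6 mod 13. 6⁻¹ ≡ 11 (mod 13), so λ ≡ 6.
  x = λ² - 1 - 7 = 36 - 8 ≡ 2; y = λ·(1 - 2) - 8 ≡ 12. → (2, 12)

(2, 12)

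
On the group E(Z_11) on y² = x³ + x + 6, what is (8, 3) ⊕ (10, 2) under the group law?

(8, 3) + (10, 2). λ = (2 - 3)/(10 - 8) ≡ 10/2 mod 11. 2⁻¹ ≡ 6 (mod 11), so λ ≡ 5.
  x = λ² - 8 - 10 = 25 - 18 ≡ 7; y = λ·(8 - 7) - 3 ≡ 2. → (7, 2)

(7, 2)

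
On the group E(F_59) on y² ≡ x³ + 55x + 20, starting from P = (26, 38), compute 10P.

(5, 40)

Double-and-add on 10 = (1010)₂. Start with P = (26, 38) for the leading 1-bit.
double: tangent at (26, 38): λ = (3·26² + 55)/(2·38) ≡ 18/17. 17⁻¹ ≡ 7 (mod 59), so λ ≡ 18·7 ≡ 8.
  x = λ² - 26 - 26 = 64 - 52 ≡ 12; y = λ·(26 - 12) - 38 ≡ 15. → (12, 15)
double: tangent at (12, 15): λ = (3·12² + 55)/(2·15) ≡ 15/30. 30⁻¹ ≡ 2 (mod 59) since 30·2 = 60 ≡ 1, so λ ≡ 15·2 ≡ 30.
  x = λ² - 12 - 12 = 900 - 24 ≡ 50; y = λ·(12 - 50) - 15 ≡ 25. → (50, 25)
add P: (50, 25) + (26, 38). λ = (38 - 25)/(26 - 50) ≡ 13/35 mod 59. 35⁻¹ ≡ 27 (mod 59) since 35·27 = 945 ≡ 1, so λ ≡ 56.
  x = λ² - 50 - 26 = 3136 - 76 ≡ 51; y = λ·(50 - 51) - 25 ≡ 37. → (51, 37)
double: tangent at (51, 37): λ = (3·51² + 55)/(2·37) ≡ 11/15. 15⁻¹ ≡ 4 (mod 59) since 15·4 = 60 ≡ 1, so λ ≡ 11·4 ≡ 44.
  x = λ² - 51 - 51 = 1936 - 102 ≡ 5; y = λ·(51 - 5) - 37 ≡ 40. → (5, 40)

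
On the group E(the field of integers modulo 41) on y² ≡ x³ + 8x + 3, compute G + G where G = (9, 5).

(13, 34)

tangent at (9, 5): λ = (3·9² + 8)/(2·5) ≡ 5/10. 10⁻¹ ≡ 37 (mod 41) since 10·37 = 370 ≡ 1, so λ ≡ 5·37 ≡ 21.
  x = λ² - 9 - 9 = 441 - 18 ≡ 13; y = λ·(9 - 13) - 5 ≡ 34. → (13, 34)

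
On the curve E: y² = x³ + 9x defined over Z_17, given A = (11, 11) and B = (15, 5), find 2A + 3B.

(15, 12)

First 2A:
Repeated addition: build up to 2A.
2A: tangent at (11, 11): λ = (3·11² + 9)/(2·11) ≡ 15/5. 5⁻¹ ≡ 7 (mod 17), so λ ≡ 15·7 ≡ 3.
  x = λ² - 11 - 11 = 9 - 22 ≡ 4; y = λ·(11 - 4) - 11 ≡ 10. → (4, 10)
2A = (4, 10).
Next 3B:
Repeated addition: build up to 3B.
2B: tangent at (15, 5): λ = (3·15² + 9)/(2·5) ≡ 4/10. 10⁻¹ ≡ 12 (mod 17), so λ ≡ 4·12 ≡ 14.
  x = λ² - 15 - 15 = 196 - 30 ≡ 13; y = λ·(15 - 13) - 5 ≡ 6. → (13, 6)
3B: (13, 6) + (15, 5). λ = (5 - 6)/(15 - 13) ≡ 16/2 mod 17. 2⁻¹ ≡ 9 (mod 17) since 2·9 = 18 ≡ 1, so λ ≡ 8.
  x = λ² - 13 - 15 = 64 - 28 ≡ 2; y = λ·(13 - 2) - 6 ≡ 14. → (2, 14)
3B = (2, 14).
Finally 2A + 3B:
(4, 10) + (2, 14). λ = (14 - 10)/(2 - 4) ≡ 4/15 mod 17. 15⁻¹ ≡ 8 (mod 17) since 15·8 = 120 ≡ 1, so λ ≡ 15.
  x = λ² - 4 - 2 = 225 - 6 ≡ 15; y = λ·(4 - 15) - 10 ≡ 12. → (15, 12)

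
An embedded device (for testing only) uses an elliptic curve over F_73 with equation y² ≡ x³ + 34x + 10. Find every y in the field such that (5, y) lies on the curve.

none

x³ + 34x + 10 = 305 ≡ 13 (mod 73).
13 is a non-residue mod 73; no y exists.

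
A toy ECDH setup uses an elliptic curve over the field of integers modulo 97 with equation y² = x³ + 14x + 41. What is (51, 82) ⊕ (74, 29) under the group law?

(51, 82) + (74, 29). λ = (29 - 82)/(74 - 51) ≡ 44/23 mod 97. 23⁻¹ ≡ 38 (mod 97), so λ ≡ 23.
  x = λ² - 51 - 74 = 529 - 125 ≡ 16; y = λ·(51 - 16) - 82 ≡ 44. → (16, 44)

(16, 44)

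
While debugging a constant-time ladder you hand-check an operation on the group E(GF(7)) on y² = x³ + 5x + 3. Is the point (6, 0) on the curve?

y² = 0² ≡ 0; x³ + 5x + 3 = 249 ≡ 4 (mod 7). 0 ≠ 4.

no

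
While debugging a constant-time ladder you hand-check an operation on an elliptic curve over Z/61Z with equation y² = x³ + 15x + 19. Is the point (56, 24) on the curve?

y² = 24² ≡ 27; x³ + 15x + 19 = 176475 ≡ 2 (mod 61). 27 ≠ 2.

no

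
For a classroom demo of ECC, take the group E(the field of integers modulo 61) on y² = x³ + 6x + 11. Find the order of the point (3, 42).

8

2P: tangent at (3, 42): λ = (3·3² + 6)/(2·42) ≡ 33/23. 23⁻¹ ≡ 8 (mod 61), so λ ≡ 33·8 ≡ 20.
  x = λ² - 3 - 3 = 400 - 6 ≡ 28; y = λ·(3 - 28) - 42 ≡ 7. → (28, 7)
3P: (28, 7) + (3, 42). λ = (42 - 7)/(3 - 28) ≡ 35/36 mod 61. 36⁻¹ ≡ 39 (mod 61), so λ ≡ 23.
  x = λ² - 28 - 3 = 529 - 31 ≡ 10; y = λ·(28 - 10) - 7 ≡ 41. → (10, 41)
4P: (10, 41) + (3, 42). λ = (42 - 41)/(3 - 10) ≡ 1/54 mod 61. 54⁻¹ ≡ 26 (mod 61), so λ ≡ 26.
  x = λ² - 10 - 3 = 676 - 13 ≡ 53; y = λ·(10 - 53) - 41 ≡ 0. → (53, 0)
5P: (53, 0) + (3, 42). λ = (42 - 0)/(3 - 53) ≡ 42/11 mod 61. 11⁻¹ ≡ 50 (mod 61) since 11·50 = 550 ≡ 1, so λ ≡ 26.
  x = λ² - 53 - 3 = 676 - 56 ≡ 10; y = λ·(53 - 10) - 0 ≡ 20. → (10, 20)
6P: (10, 20) + (3, 42). λ = (42 - 20)/(3 - 10) ≡ 22/54 mod 61. 54⁻¹ ≡ 26 (mod 61), so λ ≡ 23.
  x = λ² - 10 - 3 = 529 - 13 ≡ 28; y = λ·(10 - 28) - 20 ≡ 54. → (28, 54)
7P: (28, 54) + (3, 42). λ = (42 - 54)/(3 - 28) ≡ 49/36 mod 61. 36⁻¹ ≡ 39 (mod 61) since 36·39 = 1404 ≡ 1, so λ ≡ 20.
  x = λ² - 28 - 3 = 400 - 31 ≡ 3; y = λ·(28 - 3) - 54 ≡ 19. → (3, 19)
8P: (3, 19) + (3, 42): same x and y₁ ≡ -y₂, so the sum is the point at infinity.
8P = the point at infinity, so the order is 8.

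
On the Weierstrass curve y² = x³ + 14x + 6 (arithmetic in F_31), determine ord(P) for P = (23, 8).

5

2P: tangent at (23, 8): λ = (3·23² + 14)/(2·8) ≡ 20/16. 16⁻¹ ≡ 2 (mod 31) since 16·2 = 32 ≡ 1, so λ ≡ 20·2 ≡ 9.
  x = λ² - 23 - 23 = 81 - 46 ≡ 4; y = λ·(23 - 4) - 8 ≡ 8. → (4, 8)
3P: (4, 8) + (23, 8). λ = (8 - 8)/(23 - 4) ≡ 0/19 mod 31. 19⁻¹ ≡ 18 (mod 31) since 19·18 = 342 ≡ 1, so λ ≡ 0.
  x = λ² - 4 - 23 = 0 - 27 ≡ 4; y = λ·(4 - 4) - 8 ≡ 23. → (4, 23)
4P: (4, 23) + (23, 8). λ = (8 - 23)/(23 - 4) ≡ 16/19 mod 31. 19⁻¹ ≡ 18 (mod 31) since 19·18 = 342 ≡ 1, so λ ≡ 9.
  x = λ² - 4 - 23 = 81 - 27 ≡ 23; y = λ·(4 - 23) - 23 ≡ 23. → (23, 23)
5P: (23, 23) + (23, 8): same x and y₁ ≡ -y₂, so the sum is 𝒪.
5P = 𝒪, so the order is 5.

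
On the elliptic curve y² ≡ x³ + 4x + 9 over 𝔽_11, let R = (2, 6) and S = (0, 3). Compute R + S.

(2, 6) + (0, 3). λ = (3 - 6)/(0 - 2) ≡ 8/9 mod 11. 9⁻¹ ≡ 5 (mod 11) since 9·5 = 45 ≡ 1, so λ ≡ 7.
  x = λ² - 2 - 0 = 49 - 2 ≡ 3; y = λ·(2 - 3) - 6 ≡ 9. → (3, 9)

(3, 9)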